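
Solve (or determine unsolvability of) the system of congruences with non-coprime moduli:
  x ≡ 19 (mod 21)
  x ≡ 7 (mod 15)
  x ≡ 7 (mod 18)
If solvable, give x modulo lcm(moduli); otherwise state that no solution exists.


Moduli 21, 15, 18 are not pairwise coprime, so CRT works modulo lcm(m_i) when all pairwise compatibility conditions hold.
Pairwise compatibility: gcd(m_i, m_j) must divide a_i - a_j for every pair.
Merge one congruence at a time:
  Start: x ≡ 19 (mod 21).
  Combine with x ≡ 7 (mod 15): gcd(21, 15) = 3; 7 - 19 = -12, which IS divisible by 3, so compatible.
    Write x = 19 + 21·t and substitute into x ≡ 7 (mod 15): 21·t ≡ 7 − 19 = -12 (mod 15).
    Divide the congruence (and modulus) by g = 3: 7·t ≡ -4 (mod 5).
    Reduce coefficients mod 5: 2·t ≡ 1 (mod 5).
    The inverse of 2 mod 5 is 3 (since 2·3 = 6 = 1·5 + 1), so t ≡ 3·1 = 3 ≡ 3 (mod 5).
    Then x = 19 + 21·3 = 82, valid modulo lcm(21, 15) = 105: x ≡ 82 (mod 105).
  Combine with x ≡ 7 (mod 18): gcd(105, 18) = 3; 7 - 82 = -75, which IS divisible by 3, so compatible.
    Write x = 82 + 105·t and substitute into x ≡ 7 (mod 18): 105·t ≡ 7 − 82 = -75 (mod 18).
    Divide the congruence (and modulus) by g = 3: 35·t ≡ -25 (mod 6).
    Reduce coefficients mod 6: 5·t ≡ 5 (mod 6).
    The inverse of 5 mod 6 is 5 (since 5·5 = 25 = 4·6 + 1), so t ≡ 5·5 = 25 ≡ 1 (mod 6).
    Then x = 82 + 105·1 = 187, valid modulo lcm(105, 18) = 630: x ≡ 187 (mod 630).
Verify: 187 mod 21 = 19, 187 mod 15 = 7, 187 mod 18 = 7.

x ≡ 187 (mod 630).


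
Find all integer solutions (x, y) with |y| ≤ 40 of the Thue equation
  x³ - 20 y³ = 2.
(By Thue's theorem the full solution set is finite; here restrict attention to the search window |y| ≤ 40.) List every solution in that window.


The equation is x³ - 20y³ = 2. For fixed y, x³ = 20·y³ + 2, so a solution requires the RHS to be a perfect cube.
Strategy: iterate y from -40 to 40, compute RHS = 20·y³ + 2, and check whether it is a (positive or negative) perfect cube.
Check small values of y:
  y = 0: RHS = 2 is not a perfect cube.
  y = 1: RHS = 22 is not a perfect cube.
  y = -1: RHS = -18 is not a perfect cube.
  y = 2: RHS = 162 is not a perfect cube.
  y = -2: RHS = -158 is not a perfect cube.
  y = 3: RHS = 542 is not a perfect cube.
  y = -3: RHS = -538 is not a perfect cube.
Continuing the search up to |y| = 40 finds no solutions either.
No (x, y) in the scanned range satisfies the equation.

No integer solutions with |y| ≤ 40.


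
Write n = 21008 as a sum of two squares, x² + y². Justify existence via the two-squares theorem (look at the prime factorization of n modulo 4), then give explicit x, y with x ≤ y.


Step 1: Factor n = 21008 = 2^4 · 13 · 101.
Step 2: Check the mod-4 condition on each prime factor: 2 = 2 (special); 13 ≡ 1 (mod 4), exponent 1; 101 ≡ 1 (mod 4), exponent 1.
All primes ≡ 3 (mod 4) appear to even exponent (or don't appear), so by the two-squares theorem n IS expressible as a sum of two squares.
Step 3: Build a representation. Group n = k² · m with k = 4 and m = 13 · 101 = 1313 (a product of primes ≡ 1 (mod 4)); a representation of m scales to one of n via (k·x)² + (k·y)² = k²(x² + y²). Each prime p ≡ 1 (mod 4) is itself a sum of two squares; find a² by testing p − a² for a perfect square:
  13: 13 − 1² = 12, 13 − 2² = 9 = 3² ⇒ 13 = 2² + 3².
  101: 101 − 1² = 100 = 10² ⇒ 101 = 1² + 10².
  Combine using the Brahmagupta–Fibonacci identity (a² + b²)(c² + d²) = (ac − bd)² + (ad + bc)² = (ac + bd)² + (ad − bc)²:
  13 · 101 = 1313: from (2² + 3²)(1² + 10²), take (2·1 − 3·10, 2·10 + 3·1) = (2 − 30, 20 + 3) = (-28, 23); dropping signs (only squares matter) gives (28, 23); check 28² + 23² = 784 + 529 = 1313 ✓.
  Scale by k = 4: (4·28, 4·23) = (112, 92).
Step 4: Order so x ≤ y and verify: 92² + 112² = 8464 + 12544 = 21008 = n. ✓

n = 21008 = 92² + 112² (one valid representation with x ≤ y).


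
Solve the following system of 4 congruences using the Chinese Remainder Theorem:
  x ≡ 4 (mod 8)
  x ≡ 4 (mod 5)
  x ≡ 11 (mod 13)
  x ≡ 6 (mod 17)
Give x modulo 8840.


Product of moduli M = 8 · 5 · 13 · 17 = 8840.
Merge one congruence at a time:
  Start: x ≡ 4 (mod 8).
  Combine with x ≡ 4 (mod 5); new modulus lcm = 40.
    Write x = 4 + 8·t and substitute into x ≡ 4 (mod 5): 8·t ≡ 4 − 4 = 0 (mod 5).
    Reduce coefficients mod 5: 3·t ≡ 0 (mod 5).
    The inverse of 3 mod 5 is 2 (since 3·2 = 6 = 1·5 + 1), so t ≡ 2·0 = 0 ≡ 0 (mod 5).
    Then x = 4 + 8·0 = 4, valid modulo lcm(8, 5) = 40: x ≡ 4 (mod 40).
  Combine with x ≡ 11 (mod 13); new modulus lcm = 520.
    Write x = 4 + 40·t and substitute into x ≡ 11 (mod 13): 40·t ≡ 11 − 4 = 7 (mod 13).
    Reduce coefficients mod 13: 1·t ≡ 7 (mod 13).
    So t ≡ 7 (mod 13).
    Then x = 4 + 40·7 = 284, valid modulo lcm(40, 13) = 520: x ≡ 284 (mod 520).
  Combine with x ≡ 6 (mod 17); new modulus lcm = 8840.
    Write x = 284 + 520·t and substitute into x ≡ 6 (mod 17): 520·t ≡ 6 − 284 = -278 (mod 17).
    Reduce coefficients mod 17: 10·t ≡ 11 (mod 17).
    The inverse of 10 mod 17 is 12 (since 10·12 = 120 = 7·17 + 1), so t ≡ 12·11 = 132 ≡ 13 (mod 17).
    Then x = 284 + 520·13 = 7044, valid modulo lcm(520, 17) = 8840: x ≡ 7044 (mod 8840).
Verify against each original: 7044 mod 8 = 4, 7044 mod 5 = 4, 7044 mod 13 = 11, 7044 mod 17 = 6.

x ≡ 7044 (mod 8840).


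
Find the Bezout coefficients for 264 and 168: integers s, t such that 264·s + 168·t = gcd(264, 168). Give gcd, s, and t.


Euclidean algorithm on (264, 168) — divide until remainder is 0:
  264 = 1 · 168 + 96
  168 = 1 · 96 + 72
  96 = 1 · 72 + 24
  72 = 3 · 24 + 0
gcd(264, 168) = 24.
Track Bezout coefficients alongside the remainders: start with r₀ = 264 = a·1 + b·0 (s = 1, t = 0) and r₁ = 168 = a·0 + b·1 (s = 0, t = 1); each new remainder r_{k+1} = r_{k-1} − q_k·r_k inherits s_{k+1} = s_{k-1} − q_k·s_k, t_{k+1} = t_{k-1} − q_k·t_k, so r_k = a·s_k + b·t_k at every step:
  q = 1: r = 96, s = 1 − 1·0 = 1, t = 0 − 1·1 = -1  (check: 264·1 + 168·(-1) = 96)
  q = 1: r = 72, s = 0 − 1·1 = -1, t = 1 − 1·(-1) = 2  (check: 264·(-1) + 168·2 = 72)
  q = 1: r = 24, s = 1 − 1·(-1) = 2, t = -1 − 1·2 = -3  (check: 264·2 + 168·(-3) = 24)
The row with r = 24 (the gcd) gives the Bezout coefficients s = 2, t = -3.
Result: 264 · (2) + 168 · (-3) = 24.

gcd(264, 168) = 24; s = 2, t = -3 (check: 264·2 + 168·(-3) = 24).


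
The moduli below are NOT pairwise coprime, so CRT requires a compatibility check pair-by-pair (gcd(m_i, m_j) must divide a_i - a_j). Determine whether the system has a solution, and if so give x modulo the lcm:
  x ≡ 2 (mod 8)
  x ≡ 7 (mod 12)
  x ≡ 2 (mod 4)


Moduli 8, 12, 4 are not pairwise coprime, so CRT works modulo lcm(m_i) when all pairwise compatibility conditions hold.
Pairwise compatibility: gcd(m_i, m_j) must divide a_i - a_j for every pair.
Merge one congruence at a time:
  Start: x ≡ 2 (mod 8).
  Combine with x ≡ 7 (mod 12): gcd(8, 12) = 4, and 7 - 2 = 5 is NOT divisible by 4.
    ⇒ system is inconsistent (no integer solution).

No solution (the system is inconsistent).


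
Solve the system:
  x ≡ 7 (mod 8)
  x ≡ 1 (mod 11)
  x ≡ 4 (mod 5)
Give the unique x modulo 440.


Moduli 8, 11, 5 are pairwise coprime; by CRT there is a unique solution modulo M = 8 · 11 · 5 = 440.
Solve pairwise, accumulating the modulus:
  Start with x ≡ 7 (mod 8).
  Combine with x ≡ 1 (mod 11): since gcd(8, 11) = 1, we get a unique residue mod 88.
    Write x = 7 + 8·t and substitute into x ≡ 1 (mod 11): 8·t ≡ 1 − 7 = -6 (mod 11).
    Reduce coefficients mod 11: 8·t ≡ 5 (mod 11).
    The inverse of 8 mod 11 is 7 (since 8·7 = 56 = 5·11 + 1), so t ≡ 7·5 = 35 ≡ 2 (mod 11).
    Then x = 7 + 8·2 = 23, valid modulo lcm(8, 11) = 88: x ≡ 23 (mod 88).
  Combine with x ≡ 4 (mod 5): since gcd(88, 5) = 1, we get a unique residue mod 440.
    Write x = 23 + 88·t and substitute into x ≡ 4 (mod 5): 88·t ≡ 4 − 23 = -19 (mod 5).
    Reduce coefficients mod 5: 3·t ≡ 1 (mod 5).
    The inverse of 3 mod 5 is 2 (since 3·2 = 6 = 1·5 + 1), so t ≡ 2·1 = 2 ≡ 2 (mod 5).
    Then x = 23 + 88·2 = 199, valid modulo lcm(88, 5) = 440: x ≡ 199 (mod 440).
Verify: 199 mod 8 = 7 ✓, 199 mod 11 = 1 ✓, 199 mod 5 = 4 ✓.

x ≡ 199 (mod 440).


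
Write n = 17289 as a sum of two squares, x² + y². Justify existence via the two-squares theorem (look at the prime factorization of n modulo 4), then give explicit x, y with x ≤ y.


Step 1: Factor n = 17289 = 3^2 · 17 · 113.
Step 2: Check the mod-4 condition on each prime factor: 3 ≡ 3 (mod 4), exponent 2 (must be even); 17 ≡ 1 (mod 4), exponent 1; 113 ≡ 1 (mod 4), exponent 1.
All primes ≡ 3 (mod 4) appear to even exponent (or don't appear), so by the two-squares theorem n IS expressible as a sum of two squares.
Step 3: Build a representation. Group n = k² · m with k = 3 and m = 17 · 113 = 1921 (a product of primes ≡ 1 (mod 4)); a representation of m scales to one of n via (k·x)² + (k·y)² = k²(x² + y²). Each prime p ≡ 1 (mod 4) is itself a sum of two squares; find a² by testing p − a² for a perfect square:
  17: 17 − 1² = 16 = 4² ⇒ 17 = 1² + 4².
  113: 113 − 1² = 112, 113 − 2² = 109, 113 − 3² = 104, 113 − 4² = 97, 113 − 5² = 88, 113 − 6² = 77, 113 − 7² = 64 = 8² ⇒ 113 = 7² + 8².
  Combine using the Brahmagupta–Fibonacci identity (a² + b²)(c² + d²) = (ac − bd)² + (ad + bc)² = (ac + bd)² + (ad − bc)²:
  17 · 113 = 1921: from (1² + 4²)(7² + 8²), take (1·7 − 4·8, 1·8 + 4·7) = (7 − 32, 8 + 28) = (-25, 36); dropping signs (only squares matter) gives (25, 36); check 25² + 36² = 625 + 1296 = 1921 ✓.
  Scale by k = 3: (3·25, 3·36) = (75, 108).
Step 4: Order so x ≤ y and verify: 75² + 108² = 5625 + 11664 = 17289 = n. ✓

n = 17289 = 75² + 108² (one valid representation with x ≤ y).


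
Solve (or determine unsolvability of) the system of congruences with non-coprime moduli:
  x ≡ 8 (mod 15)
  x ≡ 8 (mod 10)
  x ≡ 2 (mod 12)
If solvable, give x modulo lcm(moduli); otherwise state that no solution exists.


Moduli 15, 10, 12 are not pairwise coprime, so CRT works modulo lcm(m_i) when all pairwise compatibility conditions hold.
Pairwise compatibility: gcd(m_i, m_j) must divide a_i - a_j for every pair.
Merge one congruence at a time:
  Start: x ≡ 8 (mod 15).
  Combine with x ≡ 8 (mod 10): gcd(15, 10) = 5; 8 - 8 = 0, which IS divisible by 5, so compatible.
    Write x = 8 + 15·t and substitute into x ≡ 8 (mod 10): 15·t ≡ 8 − 8 = 0 (mod 10).
    Divide the congruence (and modulus) by g = 5: 3·t ≡ 0 (mod 2).
    Reduce coefficients mod 2: 1·t ≡ 0 (mod 2).
    So t ≡ 0 (mod 2).
    Then x = 8 + 15·0 = 8, valid modulo lcm(15, 10) = 30: x ≡ 8 (mod 30).
  Combine with x ≡ 2 (mod 12): gcd(30, 12) = 6; 2 - 8 = -6, which IS divisible by 6, so compatible.
    Write x = 8 + 30·t and substitute into x ≡ 2 (mod 12): 30·t ≡ 2 − 8 = -6 (mod 12).
    Divide the congruence (and modulus) by g = 6: 5·t ≡ -1 (mod 2).
    Reduce coefficients mod 2: 1·t ≡ 1 (mod 2).
    So t ≡ 1 (mod 2).
    Then x = 8 + 30·1 = 38, valid modulo lcm(30, 12) = 60: x ≡ 38 (mod 60).
Verify: 38 mod 15 = 8, 38 mod 10 = 8, 38 mod 12 = 2.

x ≡ 38 (mod 60).


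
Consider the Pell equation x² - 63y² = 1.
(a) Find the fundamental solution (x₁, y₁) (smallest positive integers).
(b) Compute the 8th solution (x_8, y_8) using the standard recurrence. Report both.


Step 1: Find the fundamental solution (x₁, y₁) of x² - 63y² = 1.
  Expand √63 as a continued fraction. a₀ = ⌊√63⌋ = 7; iterate m_{k+1} = d_k·a_k − m_k, d_{k+1} = (63 − m_{k+1}²)/d_k, a_{k+1} = ⌊(a₀ + m_{k+1})/d_{k+1}⌋ (starting m₀ = 0, d₀ = 1), with convergents p_k = a_k·p_{k-1} + p_{k-2}, q_k = a_k·q_{k-1} + q_{k-2} (p₋₁ = 1, q₋₁ = 0):
  k = 0: a₀ = 7; p₀/q₀ = 7/1; p₀² − 63·q₀² = 49 − 63 = -14.
  k = 1: m = 7, d = 14, a = ⌊(7 + 7)/14⌋ = 1; p/q = (1·7 + 1)/(1·1 + 0) = 8/1; p² − 63·q² = 64 − 63 = 1.
  The first convergent with p² − 63·q² = 1 gives the fundamental solution (x₁, y₁) = (8, 1).
Step 2: Apply the recurrence (x_{n+1}, y_{n+1}) = (x₁x_n + 63y₁y_n, x₁y_n + y₁x_n) repeatedly.
  From (x_1, y_1) = (8, 1): x_2 = 8·8 + 63·1·1 = 127; y_2 = 8·1 + 1·8 = 16.
  From (x_2, y_2) = (127, 16): x_3 = 8·127 + 63·1·16 = 2024; y_3 = 8·16 + 1·127 = 255.
  From (x_3, y_3) = (2024, 255): x_4 = 8·2024 + 63·1·255 = 32257; y_4 = 8·255 + 1·2024 = 4064.
  From (x_4, y_4) = (32257, 4064): x_5 = 8·32257 + 63·1·4064 = 514088; y_5 = 8·4064 + 1·32257 = 64769.
  From (x_5, y_5) = (514088, 64769): x_6 = 8·514088 + 63·1·64769 = 8193151; y_6 = 8·64769 + 1·514088 = 1032240.
  From (x_6, y_6) = (8193151, 1032240): x_7 = 8·8193151 + 63·1·1032240 = 130576328; y_7 = 8·1032240 + 1·8193151 = 16451071.
  From (x_7, y_7) = (130576328, 16451071): x_8 = 8·130576328 + 63·1·16451071 = 2081028097; y_8 = 8·16451071 + 1·130576328 = 262184896.
Step 3: Verify x_8² - 63·y_8² = 4330677940503441409 - 4330677940503441408 = 1 (should be 1). ✓

(x_1, y_1) = (8, 1); (x_8, y_8) = (2081028097, 262184896).


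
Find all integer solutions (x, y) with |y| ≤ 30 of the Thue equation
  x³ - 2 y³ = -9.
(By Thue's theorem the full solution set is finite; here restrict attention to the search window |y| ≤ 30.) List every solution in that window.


The equation is x³ - 2y³ = -9. For fixed y, x³ = 2·y³ − 9, so a solution requires the RHS to be a perfect cube.
Strategy: iterate y from -30 to 30, compute RHS = 2·y³ − 9, and check whether it is a (positive or negative) perfect cube.
Check small values of y:
  y = 0: RHS = -9 is not a perfect cube.
  y = 1: RHS = -7 is not a perfect cube.
  y = -1: RHS = -11 is not a perfect cube.
  y = 2: RHS = 7 is not a perfect cube.
  y = -2: RHS = -25 is not a perfect cube.
  y = 3: RHS = 45 is not a perfect cube.
  y = -3: RHS = -63 is not a perfect cube.
Continuing the search up to |y| = 30 finds no solutions either.
No (x, y) in the scanned range satisfies the equation.

No integer solutions with |y| ≤ 30.


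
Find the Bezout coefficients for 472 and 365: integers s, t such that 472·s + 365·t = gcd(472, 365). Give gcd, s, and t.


Euclidean algorithm on (472, 365) — divide until remainder is 0:
  472 = 1 · 365 + 107
  365 = 3 · 107 + 44
  107 = 2 · 44 + 19
  44 = 2 · 19 + 6
  19 = 3 · 6 + 1
  6 = 6 · 1 + 0
gcd(472, 365) = 1.
Track Bezout coefficients alongside the remainders: start with r₀ = 472 = a·1 + b·0 (s = 1, t = 0) and r₁ = 365 = a·0 + b·1 (s = 0, t = 1); each new remainder r_{k+1} = r_{k-1} − q_k·r_k inherits s_{k+1} = s_{k-1} − q_k·s_k, t_{k+1} = t_{k-1} − q_k·t_k, so r_k = a·s_k + b·t_k at every step:
  q = 1: r = 107, s = 1 − 1·0 = 1, t = 0 − 1·1 = -1  (check: 472·1 + 365·(-1) = 107)
  q = 3: r = 44, s = 0 − 3·1 = -3, t = 1 − 3·(-1) = 4  (check: 472·(-3) + 365·4 = 44)
  q = 2: r = 19, s = 1 − 2·(-3) = 7, t = -1 − 2·4 = -9  (check: 472·7 + 365·(-9) = 19)
  q = 2: r = 6, s = -3 − 2·7 = -17, t = 4 − 2·(-9) = 22  (check: 472·(-17) + 365·22 = 6)
  q = 3: r = 1, s = 7 − 3·(-17) = 58, t = -9 − 3·22 = -75  (check: 472·58 + 365·(-75) = 1)
The row with r = 1 (the gcd) gives the Bezout coefficients s = 58, t = -75.
Result: 472 · (58) + 365 · (-75) = 1.

gcd(472, 365) = 1; s = 58, t = -75 (check: 472·58 + 365·(-75) = 1).


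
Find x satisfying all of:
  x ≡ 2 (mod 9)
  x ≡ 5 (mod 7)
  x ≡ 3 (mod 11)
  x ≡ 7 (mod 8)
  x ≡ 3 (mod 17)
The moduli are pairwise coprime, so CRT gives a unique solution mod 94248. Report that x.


Product of moduli M = 9 · 7 · 11 · 8 · 17 = 94248.
Merge one congruence at a time:
  Start: x ≡ 2 (mod 9).
  Combine with x ≡ 5 (mod 7); new modulus lcm = 63.
    Write x = 2 + 9·t and substitute into x ≡ 5 (mod 7): 9·t ≡ 5 − 2 = 3 (mod 7).
    Reduce coefficients mod 7: 2·t ≡ 3 (mod 7).
    The inverse of 2 mod 7 is 4 (since 2·4 = 8 = 1·7 + 1), so t ≡ 4·3 = 12 ≡ 5 (mod 7).
    Then x = 2 + 9·5 = 47, valid modulo lcm(9, 7) = 63: x ≡ 47 (mod 63).
  Combine with x ≡ 3 (mod 11); new modulus lcm = 693.
    Write x = 47 + 63·t and substitute into x ≡ 3 (mod 11): 63·t ≡ 3 − 47 = -44 (mod 11).
    Reduce coefficients mod 11: 8·t ≡ 0 (mod 11).
    The inverse of 8 mod 11 is 7 (since 8·7 = 56 = 5·11 + 1), so t ≡ 7·0 = 0 ≡ 0 (mod 11).
    Then x = 47 + 63·0 = 47, valid modulo lcm(63, 11) = 693: x ≡ 47 (mod 693).
  Combine with x ≡ 7 (mod 8); new modulus lcm = 5544.
    Write x = 47 + 693·t and substitute into x ≡ 7 (mod 8): 693·t ≡ 7 − 47 = -40 (mod 8).
    Reduce coefficients mod 8: 5·t ≡ 0 (mod 8).
    The inverse of 5 mod 8 is 5 (since 5·5 = 25 = 3·8 + 1), so t ≡ 5·0 = 0 ≡ 0 (mod 8).
    Then x = 47 + 693·0 = 47, valid modulo lcm(693, 8) = 5544: x ≡ 47 (mod 5544).
  Combine with x ≡ 3 (mod 17); new modulus lcm = 94248.
    Write x = 47 + 5544·t and substitute into x ≡ 3 (mod 17): 5544·t ≡ 3 − 47 = -44 (mod 17).
    Reduce coefficients mod 17: 2·t ≡ 7 (mod 17).
    The inverse of 2 mod 17 is 9 (since 2·9 = 18 = 1·17 + 1), so t ≡ 9·7 = 63 ≡ 12 (mod 17).
    Then x = 47 + 5544·12 = 66575, valid modulo lcm(5544, 17) = 94248: x ≡ 66575 (mod 94248).
Verify against each original: 66575 mod 9 = 2, 66575 mod 7 = 5, 66575 mod 11 = 3, 66575 mod 8 = 7, 66575 mod 17 = 3.

x ≡ 66575 (mod 94248).


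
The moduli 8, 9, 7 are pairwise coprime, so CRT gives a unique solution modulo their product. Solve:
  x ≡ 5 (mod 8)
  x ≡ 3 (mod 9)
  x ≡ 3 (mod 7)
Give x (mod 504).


Moduli 8, 9, 7 are pairwise coprime; by CRT there is a unique solution modulo M = 8 · 9 · 7 = 504.
Solve pairwise, accumulating the modulus:
  Start with x ≡ 5 (mod 8).
  Combine with x ≡ 3 (mod 9): since gcd(8, 9) = 1, we get a unique residue mod 72.
    Write x = 5 + 8·t and substitute into x ≡ 3 (mod 9): 8·t ≡ 3 − 5 = -2 (mod 9).
    Reduce coefficients mod 9: 8·t ≡ 7 (mod 9).
    The inverse of 8 mod 9 is 8 (since 8·8 = 64 = 7·9 + 1), so t ≡ 8·7 = 56 ≡ 2 (mod 9).
    Then x = 5 + 8·2 = 21, valid modulo lcm(8, 9) = 72: x ≡ 21 (mod 72).
  Combine with x ≡ 3 (mod 7): since gcd(72, 7) = 1, we get a unique residue mod 504.
    Write x = 21 + 72·t and substitute into x ≡ 3 (mod 7): 72·t ≡ 3 − 21 = -18 (mod 7).
    Reduce coefficients mod 7: 2·t ≡ 3 (mod 7).
    The inverse of 2 mod 7 is 4 (since 2·4 = 8 = 1·7 + 1), so t ≡ 4·3 = 12 ≡ 5 (mod 7).
    Then x = 21 + 72·5 = 381, valid modulo lcm(72, 7) = 504: x ≡ 381 (mod 504).
Verify: 381 mod 8 = 5 ✓, 381 mod 9 = 3 ✓, 381 mod 7 = 3 ✓.

x ≡ 381 (mod 504).


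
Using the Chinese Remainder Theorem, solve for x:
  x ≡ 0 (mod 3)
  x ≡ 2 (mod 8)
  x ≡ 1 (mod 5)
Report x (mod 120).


Moduli 3, 8, 5 are pairwise coprime; by CRT there is a unique solution modulo M = 3 · 8 · 5 = 120.
Solve pairwise, accumulating the modulus:
  Start with x ≡ 0 (mod 3).
  Combine with x ≡ 2 (mod 8): since gcd(3, 8) = 1, we get a unique residue mod 24.
    Write x = 0 + 3·t and substitute into x ≡ 2 (mod 8): 3·t ≡ 2 − 0 = 2 (mod 8).
    The inverse of 3 mod 8 is 3 (since 3·3 = 9 = 1·8 + 1), so t ≡ 3·2 = 6 ≡ 6 (mod 8).
    Then x = 0 + 3·6 = 18, valid modulo lcm(3, 8) = 24: x ≡ 18 (mod 24).
  Combine with x ≡ 1 (mod 5): since gcd(24, 5) = 1, we get a unique residue mod 120.
    Write x = 18 + 24·t and substitute into x ≡ 1 (mod 5): 24·t ≡ 1 − 18 = -17 (mod 5).
    Reduce coefficients mod 5: 4·t ≡ 3 (mod 5).
    The inverse of 4 mod 5 is 4 (since 4·4 = 16 = 3·5 + 1), so t ≡ 4·3 = 12 ≡ 2 (mod 5).
    Then x = 18 + 24·2 = 66, valid modulo lcm(24, 5) = 120: x ≡ 66 (mod 120).
Verify: 66 mod 3 = 0 ✓, 66 mod 8 = 2 ✓, 66 mod 5 = 1 ✓.

x ≡ 66 (mod 120).


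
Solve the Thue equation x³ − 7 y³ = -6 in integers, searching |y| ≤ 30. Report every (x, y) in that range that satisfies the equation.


The equation is x³ - 7y³ = -6. For fixed y, x³ = 7·y³ − 6, so a solution requires the RHS to be a perfect cube.
Strategy: iterate y from -30 to 30, compute RHS = 7·y³ − 6, and check whether it is a (positive or negative) perfect cube.
Check small values of y:
  y = 0: RHS = -6 is not a perfect cube.
  y = 1: RHS = 1 = (1)³ ⇒ x = 1 works.
  y = -1: RHS = -13 is not a perfect cube.
  y = 2: RHS = 50 is not a perfect cube.
  y = -2: RHS = -62 is not a perfect cube.
  y = 3: RHS = 183 is not a perfect cube.
  y = -3: RHS = -195 is not a perfect cube.
Continuing the search up to |y| = 30 finds no further solutions beyond those listed.
Collected solutions: (1, 1).

Solutions (with |y| ≤ 30): (1, 1).


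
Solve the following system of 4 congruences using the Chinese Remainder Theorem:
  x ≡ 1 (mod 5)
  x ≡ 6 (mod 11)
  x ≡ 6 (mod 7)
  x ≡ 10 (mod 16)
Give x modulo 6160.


Product of moduli M = 5 · 11 · 7 · 16 = 6160.
Merge one congruence at a time:
  Start: x ≡ 1 (mod 5).
  Combine with x ≡ 6 (mod 11); new modulus lcm = 55.
    Write x = 1 + 5·t and substitute into x ≡ 6 (mod 11): 5·t ≡ 6 − 1 = 5 (mod 11).
    The inverse of 5 mod 11 is 9 (since 5·9 = 45 = 4·11 + 1), so t ≡ 9·5 = 45 ≡ 1 (mod 11).
    Then x = 1 + 5·1 = 6, valid modulo lcm(5, 11) = 55: x ≡ 6 (mod 55).
  Combine with x ≡ 6 (mod 7); new modulus lcm = 385.
    Write x = 6 + 55·t and substitute into x ≡ 6 (mod 7): 55·t ≡ 6 − 6 = 0 (mod 7).
    Reduce coefficients mod 7: 6·t ≡ 0 (mod 7).
    The inverse of 6 mod 7 is 6 (since 6·6 = 36 = 5·7 + 1), so t ≡ 6·0 = 0 ≡ 0 (mod 7).
    Then x = 6 + 55·0 = 6, valid modulo lcm(55, 7) = 385: x ≡ 6 (mod 385).
  Combine with x ≡ 10 (mod 16); new modulus lcm = 6160.
    Write x = 6 + 385·t and substitute into x ≡ 10 (mod 16): 385·t ≡ 10 − 6 = 4 (mod 16).
    Reduce coefficients mod 16: 1·t ≡ 4 (mod 16).
    So t ≡ 4 (mod 16).
    Then x = 6 + 385·4 = 1546, valid modulo lcm(385, 16) = 6160: x ≡ 1546 (mod 6160).
Verify against each original: 1546 mod 5 = 1, 1546 mod 11 = 6, 1546 mod 7 = 6, 1546 mod 16 = 10.

x ≡ 1546 (mod 6160).


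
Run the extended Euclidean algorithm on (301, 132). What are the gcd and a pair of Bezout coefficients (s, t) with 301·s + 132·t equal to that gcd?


Euclidean algorithm on (301, 132) — divide until remainder is 0:
  301 = 2 · 132 + 37
  132 = 3 · 37 + 21
  37 = 1 · 21 + 16
  21 = 1 · 16 + 5
  16 = 3 · 5 + 1
  5 = 5 · 1 + 0
gcd(301, 132) = 1.
Track Bezout coefficients alongside the remainders: start with r₀ = 301 = a·1 + b·0 (s = 1, t = 0) and r₁ = 132 = a·0 + b·1 (s = 0, t = 1); each new remainder r_{k+1} = r_{k-1} − q_k·r_k inherits s_{k+1} = s_{k-1} − q_k·s_k, t_{k+1} = t_{k-1} − q_k·t_k, so r_k = a·s_k + b·t_k at every step:
  q = 2: r = 37, s = 1 − 2·0 = 1, t = 0 − 2·1 = -2  (check: 301·1 + 132·(-2) = 37)
  q = 3: r = 21, s = 0 − 3·1 = -3, t = 1 − 3·(-2) = 7  (check: 301·(-3) + 132·7 = 21)
  q = 1: r = 16, s = 1 − 1·(-3) = 4, t = -2 − 1·7 = -9  (check: 301·4 + 132·(-9) = 16)
  q = 1: r = 5, s = -3 − 1·4 = -7, t = 7 − 1·(-9) = 16  (check: 301·(-7) + 132·16 = 5)
  q = 3: r = 1, s = 4 − 3·(-7) = 25, t = -9 − 3·16 = -57  (check: 301·25 + 132·(-57) = 1)
The row with r = 1 (the gcd) gives the Bezout coefficients s = 25, t = -57.
Result: 301 · (25) + 132 · (-57) = 1.

gcd(301, 132) = 1; s = 25, t = -57 (check: 301·25 + 132·(-57) = 1).


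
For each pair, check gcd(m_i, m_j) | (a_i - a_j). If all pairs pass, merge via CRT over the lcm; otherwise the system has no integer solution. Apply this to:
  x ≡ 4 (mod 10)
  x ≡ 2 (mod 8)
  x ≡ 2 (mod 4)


Moduli 10, 8, 4 are not pairwise coprime, so CRT works modulo lcm(m_i) when all pairwise compatibility conditions hold.
Pairwise compatibility: gcd(m_i, m_j) must divide a_i - a_j for every pair.
Merge one congruence at a time:
  Start: x ≡ 4 (mod 10).
  Combine with x ≡ 2 (mod 8): gcd(10, 8) = 2; 2 - 4 = -2, which IS divisible by 2, so compatible.
    Write x = 4 + 10·t and substitute into x ≡ 2 (mod 8): 10·t ≡ 2 − 4 = -2 (mod 8).
    Divide the congruence (and modulus) by g = 2: 5·t ≡ -1 (mod 4).
    Reduce coefficients mod 4: 1·t ≡ 3 (mod 4).
    So t ≡ 3 (mod 4).
    Then x = 4 + 10·3 = 34, valid modulo lcm(10, 8) = 40: x ≡ 34 (mod 40).
  Combine with x ≡ 2 (mod 4): gcd(40, 4) = 4; 2 - 34 = -32, which IS divisible by 4, so compatible.
    Write x = 34 + 40·t and substitute into x ≡ 2 (mod 4): 40·t ≡ 2 − 34 = -32 (mod 4).
    Divide the congruence (and modulus) by g = 4: 10·t ≡ -8 (mod 1).
    Modulo 1 every t works; take t = 0.
    Then x = 34 + 40·0 = 34, valid modulo lcm(40, 4) = 40: x ≡ 34 (mod 40).
Verify: 34 mod 10 = 4, 34 mod 8 = 2, 34 mod 4 = 2.

x ≡ 34 (mod 40).


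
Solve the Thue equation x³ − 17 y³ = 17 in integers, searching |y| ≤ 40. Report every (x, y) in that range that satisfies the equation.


The equation is x³ - 17y³ = 17. For fixed y, x³ = 17·y³ + 17, so a solution requires the RHS to be a perfect cube.
Strategy: iterate y from -40 to 40, compute RHS = 17·y³ + 17, and check whether it is a (positive or negative) perfect cube.
Check small values of y:
  y = 0: RHS = 17 is not a perfect cube.
  y = 1: RHS = 34 is not a perfect cube.
  y = -1: RHS = 0 = (0)³ ⇒ x = 0 works.
  y = 2: RHS = 153 is not a perfect cube.
  y = -2: RHS = -119 is not a perfect cube.
  y = 3: RHS = 476 is not a perfect cube.
  y = -3: RHS = -442 is not a perfect cube.
Continuing the search up to |y| = 40 finds no further solutions beyond those listed.
Collected solutions: (0, -1).

Solutions (with |y| ≤ 40): (0, -1).


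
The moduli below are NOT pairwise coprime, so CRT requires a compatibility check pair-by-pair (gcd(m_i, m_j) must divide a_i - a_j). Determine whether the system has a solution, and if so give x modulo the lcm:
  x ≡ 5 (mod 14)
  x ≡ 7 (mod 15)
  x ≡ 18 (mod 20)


Moduli 14, 15, 20 are not pairwise coprime, so CRT works modulo lcm(m_i) when all pairwise compatibility conditions hold.
Pairwise compatibility: gcd(m_i, m_j) must divide a_i - a_j for every pair.
Merge one congruence at a time:
  Start: x ≡ 5 (mod 14).
  Combine with x ≡ 7 (mod 15): gcd(14, 15) = 1; 7 - 5 = 2, which IS divisible by 1, so compatible.
    Write x = 5 + 14·t and substitute into x ≡ 7 (mod 15): 14·t ≡ 7 − 5 = 2 (mod 15).
    The inverse of 14 mod 15 is 14 (since 14·14 = 196 = 13·15 + 1), so t ≡ 14·2 = 28 ≡ 13 (mod 15).
    Then x = 5 + 14·13 = 187, valid modulo lcm(14, 15) = 210: x ≡ 187 (mod 210).
  Combine with x ≡ 18 (mod 20): gcd(210, 20) = 10, and 18 - 187 = -169 is NOT divisible by 10.
    ⇒ system is inconsistent (no integer solution).

No solution (the system is inconsistent).


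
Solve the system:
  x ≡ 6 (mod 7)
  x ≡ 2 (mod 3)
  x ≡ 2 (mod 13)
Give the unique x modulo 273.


Moduli 7, 3, 13 are pairwise coprime; by CRT there is a unique solution modulo M = 7 · 3 · 13 = 273.
Solve pairwise, accumulating the modulus:
  Start with x ≡ 6 (mod 7).
  Combine with x ≡ 2 (mod 3): since gcd(7, 3) = 1, we get a unique residue mod 21.
    Write x = 6 + 7·t and substitute into x ≡ 2 (mod 3): 7·t ≡ 2 − 6 = -4 (mod 3).
    Reduce coefficients mod 3: 1·t ≡ 2 (mod 3).
    So t ≡ 2 (mod 3).
    Then x = 6 + 7·2 = 20, valid modulo lcm(7, 3) = 21: x ≡ 20 (mod 21).
  Combine with x ≡ 2 (mod 13): since gcd(21, 13) = 1, we get a unique residue mod 273.
    Write x = 20 + 21·t and substitute into x ≡ 2 (mod 13): 21·t ≡ 2 − 20 = -18 (mod 13).
    Reduce coefficients mod 13: 8·t ≡ 8 (mod 13).
    The inverse of 8 mod 13 is 5 (since 8·5 = 40 = 3·13 + 1), so t ≡ 5·8 = 40 ≡ 1 (mod 13).
    Then x = 20 + 21·1 = 41, valid modulo lcm(21, 13) = 273: x ≡ 41 (mod 273).
Verify: 41 mod 7 = 6 ✓, 41 mod 3 = 2 ✓, 41 mod 13 = 2 ✓.

x ≡ 41 (mod 273).


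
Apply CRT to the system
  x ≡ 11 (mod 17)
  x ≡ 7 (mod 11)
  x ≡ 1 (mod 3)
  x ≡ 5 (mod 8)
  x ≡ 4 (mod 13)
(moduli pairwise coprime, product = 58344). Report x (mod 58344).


Product of moduli M = 17 · 11 · 3 · 8 · 13 = 58344.
Merge one congruence at a time:
  Start: x ≡ 11 (mod 17).
  Combine with x ≡ 7 (mod 11); new modulus lcm = 187.
    Write x = 11 + 17·t and substitute into x ≡ 7 (mod 11): 17·t ≡ 7 − 11 = -4 (mod 11).
    Reduce coefficients mod 11: 6·t ≡ 7 (mod 11).
    The inverse of 6 mod 11 is 2 (since 6·2 = 12 = 1·11 + 1), so t ≡ 2·7 = 14 ≡ 3 (mod 11).
    Then x = 11 + 17·3 = 62, valid modulo lcm(17, 11) = 187: x ≡ 62 (mod 187).
  Combine with x ≡ 1 (mod 3); new modulus lcm = 561.
    Write x = 62 + 187·t and substitute into x ≡ 1 (mod 3): 187·t ≡ 1 − 62 = -61 (mod 3).
    Reduce coefficients mod 3: 1·t ≡ 2 (mod 3).
    So t ≡ 2 (mod 3).
    Then x = 62 + 187·2 = 436, valid modulo lcm(187, 3) = 561: x ≡ 436 (mod 561).
  Combine with x ≡ 5 (mod 8); new modulus lcm = 4488.
    Write x = 436 + 561·t and substitute into x ≡ 5 (mod 8): 561·t ≡ 5 − 436 = -431 (mod 8).
    Reduce coefficients mod 8: 1·t ≡ 1 (mod 8).
    So t ≡ 1 (mod 8).
    Then x = 436 + 561·1 = 997, valid modulo lcm(561, 8) = 4488: x ≡ 997 (mod 4488).
  Combine with x ≡ 4 (mod 13); new modulus lcm = 58344.
    Write x = 997 + 4488·t and substitute into x ≡ 4 (mod 13): 4488·t ≡ 4 − 997 = -993 (mod 13).
    Reduce coefficients mod 13: 3·t ≡ 8 (mod 13).
    The inverse of 3 mod 13 is 9 (since 3·9 = 27 = 2·13 + 1), so t ≡ 9·8 = 72 ≡ 7 (mod 13).
    Then x = 997 + 4488·7 = 32413, valid modulo lcm(4488, 13) = 58344: x ≡ 32413 (mod 58344).
Verify against each original: 32413 mod 17 = 11, 32413 mod 11 = 7, 32413 mod 3 = 1, 32413 mod 8 = 5, 32413 mod 13 = 4.

x ≡ 32413 (mod 58344).


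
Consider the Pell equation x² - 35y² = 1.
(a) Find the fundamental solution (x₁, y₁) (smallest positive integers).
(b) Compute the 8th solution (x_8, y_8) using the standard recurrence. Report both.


Step 1: Find the fundamental solution (x₁, y₁) of x² - 35y² = 1.
  Expand √35 as a continued fraction. a₀ = ⌊√35⌋ = 5; iterate m_{k+1} = d_k·a_k − m_k, d_{k+1} = (35 − m_{k+1}²)/d_k, a_{k+1} = ⌊(a₀ + m_{k+1})/d_{k+1}⌋ (starting m₀ = 0, d₀ = 1), with convergents p_k = a_k·p_{k-1} + p_{k-2}, q_k = a_k·q_{k-1} + q_{k-2} (p₋₁ = 1, q₋₁ = 0):
  k = 0: a₀ = 5; p₀/q₀ = 5/1; p₀² − 35·q₀² = 25 − 35 = -10.
  k = 1: m = 5, d = 10, a = ⌊(5 + 5)/10⌋ = 1; p/q = (1·5 + 1)/(1·1 + 0) = 6/1; p² − 35·q² = 36 − 35 = 1.
  The first convergent with p² − 35·q² = 1 gives the fundamental solution (x₁, y₁) = (6, 1).
Step 2: Apply the recurrence (x_{n+1}, y_{n+1}) = (x₁x_n + 35y₁y_n, x₁y_n + y₁x_n) repeatedly.
  From (x_1, y_1) = (6, 1): x_2 = 6·6 + 35·1·1 = 71; y_2 = 6·1 + 1·6 = 12.
  From (x_2, y_2) = (71, 12): x_3 = 6·71 + 35·1·12 = 846; y_3 = 6·12 + 1·71 = 143.
  From (x_3, y_3) = (846, 143): x_4 = 6·846 + 35·1·143 = 10081; y_4 = 6·143 + 1·846 = 1704.
  From (x_4, y_4) = (10081, 1704): x_5 = 6·10081 + 35·1·1704 = 120126; y_5 = 6·1704 + 1·10081 = 20305.
  From (x_5, y_5) = (120126, 20305): x_6 = 6·120126 + 35·1·20305 = 1431431; y_6 = 6·20305 + 1·120126 = 241956.
  From (x_6, y_6) = (1431431, 241956): x_7 = 6·1431431 + 35·1·241956 = 17057046; y_7 = 6·241956 + 1·1431431 = 2883167.
  From (x_7, y_7) = (17057046, 2883167): x_8 = 6·17057046 + 35·1·2883167 = 203253121; y_8 = 6·2883167 + 1·17057046 = 34356048.
Step 3: Verify x_8² - 35·y_8² = 41311831196240641 - 41311831196240640 = 1 (should be 1). ✓

(x_1, y_1) = (6, 1); (x_8, y_8) = (203253121, 34356048).


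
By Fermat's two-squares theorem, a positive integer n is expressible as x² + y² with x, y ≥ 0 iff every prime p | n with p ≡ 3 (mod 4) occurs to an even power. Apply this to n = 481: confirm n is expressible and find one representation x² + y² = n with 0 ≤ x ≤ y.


Step 1: Factor n = 481 = 13 · 37.
Step 2: Check the mod-4 condition on each prime factor: 13 ≡ 1 (mod 4), exponent 1; 37 ≡ 1 (mod 4), exponent 1.
All primes ≡ 3 (mod 4) appear to even exponent (or don't appear), so by the two-squares theorem n IS expressible as a sum of two squares.
Step 3: Build a representation. Here n = 13 · 37 is a product of primes ≡ 1 (mod 4). Each prime p ≡ 1 (mod 4) is itself a sum of two squares; find a² by testing p − a² for a perfect square:
  13: 13 − 1² = 12, 13 − 2² = 9 = 3² ⇒ 13 = 2² + 3².
  37: 37 − 1² = 36 = 6² ⇒ 37 = 1² + 6².
  Combine using the Brahmagupta–Fibonacci identity (a² + b²)(c² + d²) = (ac − bd)² + (ad + bc)² = (ac + bd)² + (ad − bc)²:
  13 · 37 = 481: from (2² + 3²)(1² + 6²), take (2·1 − 3·6, 2·6 + 3·1) = (2 − 18, 12 + 3) = (-16, 15); dropping signs (only squares matter) gives (16, 15); check 16² + 15² = 256 + 225 = 481 ✓.
Step 4: Order so x ≤ y and verify: 15² + 16² = 225 + 256 = 481 = n. ✓

n = 481 = 15² + 16² (one valid representation with x ≤ y).


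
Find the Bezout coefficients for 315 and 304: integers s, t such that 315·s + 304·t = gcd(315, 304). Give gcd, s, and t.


Euclidean algorithm on (315, 304) — divide until remainder is 0:
  315 = 1 · 304 + 11
  304 = 27 · 11 + 7
  11 = 1 · 7 + 4
  7 = 1 · 4 + 3
  4 = 1 · 3 + 1
  3 = 3 · 1 + 0
gcd(315, 304) = 1.
Track Bezout coefficients alongside the remainders: start with r₀ = 315 = a·1 + b·0 (s = 1, t = 0) and r₁ = 304 = a·0 + b·1 (s = 0, t = 1); each new remainder r_{k+1} = r_{k-1} − q_k·r_k inherits s_{k+1} = s_{k-1} − q_k·s_k, t_{k+1} = t_{k-1} − q_k·t_k, so r_k = a·s_k + b·t_k at every step:
  q = 1: r = 11, s = 1 − 1·0 = 1, t = 0 − 1·1 = -1  (check: 315·1 + 304·(-1) = 11)
  q = 27: r = 7, s = 0 − 27·1 = -27, t = 1 − 27·(-1) = 28  (check: 315·(-27) + 304·28 = 7)
  q = 1: r = 4, s = 1 − 1·(-27) = 28, t = -1 − 1·28 = -29  (check: 315·28 + 304·(-29) = 4)
  q = 1: r = 3, s = -27 − 1·28 = -55, t = 28 − 1·(-29) = 57  (check: 315·(-55) + 304·57 = 3)
  q = 1: r = 1, s = 28 − 1·(-55) = 83, t = -29 − 1·57 = -86  (check: 315·83 + 304·(-86) = 1)
The row with r = 1 (the gcd) gives the Bezout coefficients s = 83, t = -86.
Result: 315 · (83) + 304 · (-86) = 1.

gcd(315, 304) = 1; s = 83, t = -86 (check: 315·83 + 304·(-86) = 1).


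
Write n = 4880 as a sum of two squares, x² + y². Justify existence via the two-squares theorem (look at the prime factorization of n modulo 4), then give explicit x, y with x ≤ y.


Step 1: Factor n = 4880 = 2^4 · 5 · 61.
Step 2: Check the mod-4 condition on each prime factor: 2 = 2 (special); 5 ≡ 1 (mod 4), exponent 1; 61 ≡ 1 (mod 4), exponent 1.
All primes ≡ 3 (mod 4) appear to even exponent (or don't appear), so by the two-squares theorem n IS expressible as a sum of two squares.
Step 3: Build a representation. Group n = k² · m with k = 4 and m = 5 · 61 = 305 (a product of primes ≡ 1 (mod 4)); a representation of m scales to one of n via (k·x)² + (k·y)² = k²(x² + y²). Each prime p ≡ 1 (mod 4) is itself a sum of two squares; find a² by testing p − a² for a perfect square:
  5: 5 − 1² = 4 = 2² ⇒ 5 = 1² + 2².
  61: 61 − 1² = 60, 61 − 2² = 57, 61 − 3² = 52, 61 − 4² = 45, 61 − 5² = 36 = 6² ⇒ 61 = 5² + 6².
  Combine using the Brahmagupta–Fibonacci identity (a² + b²)(c² + d²) = (ac − bd)² + (ad + bc)² = (ac + bd)² + (ad − bc)²:
  5 · 61 = 305: from (1² + 2²)(5² + 6²), take (1·5 − 2·6, 1·6 + 2·5) = (5 − 12, 6 + 10) = (-7, 16); dropping signs (only squares matter) gives (7, 16); check 7² + 16² = 49 + 256 = 305 ✓.
  Scale by k = 4: (4·7, 4·16) = (28, 64).
Step 4: Order so x ≤ y and verify: 28² + 64² = 784 + 4096 = 4880 = n. ✓

n = 4880 = 28² + 64² (one valid representation with x ≤ y).


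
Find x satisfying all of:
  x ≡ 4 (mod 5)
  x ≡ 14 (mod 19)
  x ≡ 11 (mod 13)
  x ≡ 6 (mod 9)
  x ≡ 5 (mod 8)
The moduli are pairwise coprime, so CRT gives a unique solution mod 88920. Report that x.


Product of moduli M = 5 · 19 · 13 · 9 · 8 = 88920.
Merge one congruence at a time:
  Start: x ≡ 4 (mod 5).
  Combine with x ≡ 14 (mod 19); new modulus lcm = 95.
    Write x = 4 + 5·t and substitute into x ≡ 14 (mod 19): 5·t ≡ 14 − 4 = 10 (mod 19).
    The inverse of 5 mod 19 is 4 (since 5·4 = 20 = 1·19 + 1), so t ≡ 4·10 = 40 ≡ 2 (mod 19).
    Then x = 4 + 5·2 = 14, valid modulo lcm(5, 19) = 95: x ≡ 14 (mod 95).
  Combine with x ≡ 11 (mod 13); new modulus lcm = 1235.
    Write x = 14 + 95·t and substitute into x ≡ 11 (mod 13): 95·t ≡ 11 − 14 = -3 (mod 13).
    Reduce coefficients mod 13: 4·t ≡ 10 (mod 13).
    The inverse of 4 mod 13 is 10 (since 4·10 = 40 = 3·13 + 1), so t ≡ 10·10 = 100 ≡ 9 (mod 13).
    Then x = 14 + 95·9 = 869, valid modulo lcm(95, 13) = 1235: x ≡ 869 (mod 1235).
  Combine with x ≡ 6 (mod 9); new modulus lcm = 11115.
    Write x = 869 + 1235·t and substitute into x ≡ 6 (mod 9): 1235·t ≡ 6 − 869 = -863 (mod 9).
    Reduce coefficients mod 9: 2·t ≡ 1 (mod 9).
    The inverse of 2 mod 9 is 5 (since 2·5 = 10 = 1·9 + 1), so t ≡ 5·1 = 5 ≡ 5 (mod 9).
    Then x = 869 + 1235·5 = 7044, valid modulo lcm(1235, 9) = 11115: x ≡ 7044 (mod 11115).
  Combine with x ≡ 5 (mod 8); new modulus lcm = 88920.
    Write x = 7044 + 11115·t and substitute into x ≡ 5 (mod 8): 11115·t ≡ 5 − 7044 = -7039 (mod 8).
    Reduce coefficients mod 8: 3·t ≡ 1 (mod 8).
    The inverse of 3 mod 8 is 3 (since 3·3 = 9 = 1·8 + 1), so t ≡ 3·1 = 3 ≡ 3 (mod 8).
    Then x = 7044 + 11115·3 = 40389, valid modulo lcm(11115, 8) = 88920: x ≡ 40389 (mod 88920).
Verify against each original: 40389 mod 5 = 4, 40389 mod 19 = 14, 40389 mod 13 = 11, 40389 mod 9 = 6, 40389 mod 8 = 5.

x ≡ 40389 (mod 88920).


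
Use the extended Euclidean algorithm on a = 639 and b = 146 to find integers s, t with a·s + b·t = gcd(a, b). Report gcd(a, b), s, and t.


Euclidean algorithm on (639, 146) — divide until remainder is 0:
  639 = 4 · 146 + 55
  146 = 2 · 55 + 36
  55 = 1 · 36 + 19
  36 = 1 · 19 + 17
  19 = 1 · 17 + 2
  17 = 8 · 2 + 1
  2 = 2 · 1 + 0
gcd(639, 146) = 1.
Track Bezout coefficients alongside the remainders: start with r₀ = 639 = a·1 + b·0 (s = 1, t = 0) and r₁ = 146 = a·0 + b·1 (s = 0, t = 1); each new remainder r_{k+1} = r_{k-1} − q_k·r_k inherits s_{k+1} = s_{k-1} − q_k·s_k, t_{k+1} = t_{k-1} − q_k·t_k, so r_k = a·s_k + b·t_k at every step:
  q = 4: r = 55, s = 1 − 4·0 = 1, t = 0 − 4·1 = -4  (check: 639·1 + 146·(-4) = 55)
  q = 2: r = 36, s = 0 − 2·1 = -2, t = 1 − 2·(-4) = 9  (check: 639·(-2) + 146·9 = 36)
  q = 1: r = 19, s = 1 − 1·(-2) = 3, t = -4 − 1·9 = -13  (check: 639·3 + 146·(-13) = 19)
  q = 1: r = 17, s = -2 − 1·3 = -5, t = 9 − 1·(-13) = 22  (check: 639·(-5) + 146·22 = 17)
  q = 1: r = 2, s = 3 − 1·(-5) = 8, t = -13 − 1·22 = -35  (check: 639·8 + 146·(-35) = 2)
  q = 8: r = 1, s = -5 − 8·8 = -69, t = 22 − 8·(-35) = 302  (check: 639·(-69) + 146·302 = 1)
The row with r = 1 (the gcd) gives the Bezout coefficients s = -69, t = 302.
Result: 639 · (-69) + 146 · (302) = 1.

gcd(639, 146) = 1; s = -69, t = 302 (check: 639·(-69) + 146·302 = 1).


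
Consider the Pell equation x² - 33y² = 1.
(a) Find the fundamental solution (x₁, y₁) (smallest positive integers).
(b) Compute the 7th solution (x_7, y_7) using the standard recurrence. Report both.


Step 1: Find the fundamental solution (x₁, y₁) of x² - 33y² = 1.
  Expand √33 as a continued fraction. a₀ = ⌊√33⌋ = 5; iterate m_{k+1} = d_k·a_k − m_k, d_{k+1} = (33 − m_{k+1}²)/d_k, a_{k+1} = ⌊(a₀ + m_{k+1})/d_{k+1}⌋ (starting m₀ = 0, d₀ = 1), with convergents p_k = a_k·p_{k-1} + p_{k-2}, q_k = a_k·q_{k-1} + q_{k-2} (p₋₁ = 1, q₋₁ = 0):
  k = 0: a₀ = 5; p₀/q₀ = 5/1; p₀² − 33·q₀² = 25 − 33 = -8.
  k = 1: m = 5, d = 8, a = ⌊(5 + 5)/8⌋ = 1; p/q = (1·5 + 1)/(1·1 + 0) = 6/1; p² − 33·q² = 36 − 33 = 3.
  k = 2: m = 3, d = 3, a = ⌊(5 + 3)/3⌋ = 2; p/q = (2·6 + 5)/(2·1 + 1) = 17/3; p² − 33·q² = 289 − 297 = -8.
  k = 3: m = 3, d = 8, a = ⌊(5 + 3)/8⌋ = 1; p/q = (1·17 + 6)/(1·3 + 1) = 23/4; p² − 33·q² = 529 − 528 = 1.
  The first convergent with p² − 33·q² = 1 gives the fundamental solution (x₁, y₁) = (23, 4).
Step 2: Apply the recurrence (x_{n+1}, y_{n+1}) = (x₁x_n + 33y₁y_n, x₁y_n + y₁x_n) repeatedly.
  From (x_1, y_1) = (23, 4): x_2 = 23·23 + 33·4·4 = 1057; y_2 = 23·4 + 4·23 = 184.
  From (x_2, y_2) = (1057, 184): x_3 = 23·1057 + 33·4·184 = 48599; y_3 = 23·184 + 4·1057 = 8460.
  From (x_3, y_3) = (48599, 8460): x_4 = 23·48599 + 33·4·8460 = 2234497; y_4 = 23·8460 + 4·48599 = 388976.
  From (x_4, y_4) = (2234497, 388976): x_5 = 23·2234497 + 33·4·388976 = 102738263; y_5 = 23·388976 + 4·2234497 = 17884436.
  From (x_5, y_5) = (102738263, 17884436): x_6 = 23·102738263 + 33·4·17884436 = 4723725601; y_6 = 23·17884436 + 4·102738263 = 822295080.
  From (x_6, y_6) = (4723725601, 822295080): x_7 = 23·4723725601 + 33·4·822295080 = 217188639383; y_7 = 23·822295080 + 4·4723725601 = 37807689244.
Step 3: Verify x_7² - 33·y_7² = 47170905077038818620689 - 47170905077038818620688 = 1 (should be 1). ✓

(x_1, y_1) = (23, 4); (x_7, y_7) = (217188639383, 37807689244).
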